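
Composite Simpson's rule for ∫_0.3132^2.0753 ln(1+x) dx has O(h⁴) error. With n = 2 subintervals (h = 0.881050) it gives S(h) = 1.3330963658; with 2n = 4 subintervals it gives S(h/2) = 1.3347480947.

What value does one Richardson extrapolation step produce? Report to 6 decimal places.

r = 4, so 2^r = 16.
Weighted: 21.3559695152 − 1.3330963658 = 20.0228731494
Denominator 16 − 1 = 15.
Extrapolated: 20.0228731494 / 15 = 1.3348582100

1.334858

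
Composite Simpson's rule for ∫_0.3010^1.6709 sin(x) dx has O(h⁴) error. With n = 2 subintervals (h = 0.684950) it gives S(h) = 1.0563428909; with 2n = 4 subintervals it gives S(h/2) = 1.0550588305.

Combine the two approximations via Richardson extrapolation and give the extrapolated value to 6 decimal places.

1.054973

With r = 4 the leading error scales as h^4, so the weight is 2^4 = 16.
Numerator 16 × A(h/2) − A(h) = 16 × 1.0550588305 − 1.0563428909 = 15.8245983971
Extrapolated: 15.8245983971 / 15 = 1.0549732265
Shift from A(h/2): −0.0000856040.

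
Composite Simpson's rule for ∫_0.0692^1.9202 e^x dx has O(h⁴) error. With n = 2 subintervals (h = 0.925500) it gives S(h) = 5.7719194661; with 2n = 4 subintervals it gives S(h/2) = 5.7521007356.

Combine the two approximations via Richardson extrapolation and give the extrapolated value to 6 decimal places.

5.750779

With r = 4 the leading error scales as h^4, so the weight is 2^4 = 16.
Top: 16(5.7521007356) − (5.7719194661) = 86.2616923035
Denominator 16 − 1 = 15.
Extrapolated: 86.2616923035 / 15 = 5.7507794869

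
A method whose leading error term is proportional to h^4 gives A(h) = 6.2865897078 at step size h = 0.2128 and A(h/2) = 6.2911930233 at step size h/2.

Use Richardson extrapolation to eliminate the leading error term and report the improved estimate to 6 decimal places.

The method has order 4: 2^4 = 16.
Numerator 16×A(h/2) − A(h) = 16×6.2911930233 − 6.2865897078 = 94.3724986650
Divide by 2^4 − 1 = 15.
Extrapolated: 94.3724986650 / 15 = 6.2914999110
Correction |R − A(h/2)| = 3.069e-04; gap |A(h/2) − A(h)| = 4.603e-03.

6.291500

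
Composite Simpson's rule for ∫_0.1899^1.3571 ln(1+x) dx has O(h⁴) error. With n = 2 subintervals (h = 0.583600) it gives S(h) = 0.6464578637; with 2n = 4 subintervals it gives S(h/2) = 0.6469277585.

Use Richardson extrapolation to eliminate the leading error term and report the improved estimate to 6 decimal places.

0.646959

Method order is 4; weight 2^4 = 16.
16 × 0.6469277585 = 10.3508441360; 10.3508441360 − 0.6464578637 = 9.7043862723
Denominator 16 − 1 = 15.
Extrapolated: 9.7043862723 / 15 = 0.6469590848
Correction |R − A(h/2)| = 3.133e-05; gap |A(h/2) − A(h)| = 4.699e-04.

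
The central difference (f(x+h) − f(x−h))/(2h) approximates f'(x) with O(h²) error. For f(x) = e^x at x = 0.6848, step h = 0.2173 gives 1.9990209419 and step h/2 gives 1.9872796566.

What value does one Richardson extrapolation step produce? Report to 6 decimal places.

Method order is 2; weight 2^2 = 4.
4*1.9872796566 = 7.9491186264; 7.9491186264 − 1.9990209419 = 5.9500976845
(4*1.9872796566 − 1.9990209419)/(4 − 1) = 1.9833658948
Shift from A(h/2): −0.0039137618.

1.983366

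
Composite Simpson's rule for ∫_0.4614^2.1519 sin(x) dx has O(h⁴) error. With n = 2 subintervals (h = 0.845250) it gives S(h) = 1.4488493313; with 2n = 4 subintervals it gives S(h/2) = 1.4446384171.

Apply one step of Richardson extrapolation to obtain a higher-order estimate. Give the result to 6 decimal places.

1.444358

Error is O(h^4); halving h shrinks it by 2^4 = 16.
Top: 16(1.4446384171) − (1.4488493313) = 21.6653653423
Divide by 2^4 − 1 = 15.
(16×1.4446384171 − 1.4488493313)/(16 − 1) = 1.4443576895
Correction |R − A(h/2)| = 2.807e-04; gap |A(h/2) − A(h)| = 4.211e-03.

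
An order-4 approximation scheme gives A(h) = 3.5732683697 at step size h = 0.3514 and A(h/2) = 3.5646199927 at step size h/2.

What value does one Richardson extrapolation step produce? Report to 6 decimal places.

3.564043

Method order is 4; weight 2^4 = 16.
Weighted: 57.0339198832 − 3.5732683697 = 53.4606515135
53.4606515135 ÷ 15 = 3.5640434342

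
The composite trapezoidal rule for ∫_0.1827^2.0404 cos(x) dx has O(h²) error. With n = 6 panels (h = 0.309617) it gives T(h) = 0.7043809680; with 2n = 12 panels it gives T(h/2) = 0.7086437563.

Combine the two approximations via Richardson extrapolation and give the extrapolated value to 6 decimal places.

Order 2 gives 2^r = 4 and 2^r − 1 = 3.
Numerator 4·A(h/2) − A(h) = 4·0.7086437563 − 0.7043809680 = 2.1301940572
R = 2.1301940572/3 = 0.7100646857

0.710065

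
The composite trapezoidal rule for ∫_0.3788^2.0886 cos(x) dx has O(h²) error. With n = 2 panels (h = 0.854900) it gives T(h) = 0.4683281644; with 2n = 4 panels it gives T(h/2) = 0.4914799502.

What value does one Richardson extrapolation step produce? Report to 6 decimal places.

0.499197

Order 2 gives 2^r = 4 and 2^r − 1 = 3.
Top: 4(0.4914799502) − (0.4683281644) = 1.4975916364
Divide by 2^2 − 1 = 3.
Result: 0.4991972121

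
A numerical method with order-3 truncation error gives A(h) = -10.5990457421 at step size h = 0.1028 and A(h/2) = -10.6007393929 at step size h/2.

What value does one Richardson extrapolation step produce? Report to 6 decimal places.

Error is O(h^3); halving h shrinks it by 2^3 = 8.
Top: 8(-10.6007393929) − (-10.5990457421) = -74.2068694011
(8·(-10.6007393929) − (-10.5990457421))/(8 − 1) = -10.6009813430
Shift from A(h/2): −0.0002419501.

-10.600981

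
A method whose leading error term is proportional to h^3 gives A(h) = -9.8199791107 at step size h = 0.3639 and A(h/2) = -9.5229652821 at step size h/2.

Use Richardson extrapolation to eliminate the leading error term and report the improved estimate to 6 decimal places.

-9.480535

Method order is 3; weight 2^3 = 8.
Weighted: (-76.1837222568) − (-9.8199791107) = -66.3637431461
Denominator 8 − 1 = 7.
So the Richardson estimate is -9.4805347352.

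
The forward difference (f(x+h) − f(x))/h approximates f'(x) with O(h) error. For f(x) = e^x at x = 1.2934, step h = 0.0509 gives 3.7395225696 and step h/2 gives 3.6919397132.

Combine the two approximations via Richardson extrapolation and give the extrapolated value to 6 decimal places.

With r = 1 the leading error scales as h^1, so the weight is 2^1 = 2.
Top: 2(3.6919397132) − (3.7395225696) = 3.6443568568
3.6443568568 ÷ 1 = 3.6443568568

3.644357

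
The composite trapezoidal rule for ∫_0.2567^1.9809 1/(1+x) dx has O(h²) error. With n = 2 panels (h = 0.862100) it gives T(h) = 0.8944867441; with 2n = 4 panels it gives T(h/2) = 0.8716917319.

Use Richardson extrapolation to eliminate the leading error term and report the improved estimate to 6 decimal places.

r = 2, so 2^r = 4.
4*0.8716917319 = 3.4867669276; 3.4867669276 − 0.8944867441 = 2.5922801835
Divide by 2^2 − 1 = 3.
(4*0.8716917319 − 0.8944867441)/(4 − 1) = 0.8640933945

0.864093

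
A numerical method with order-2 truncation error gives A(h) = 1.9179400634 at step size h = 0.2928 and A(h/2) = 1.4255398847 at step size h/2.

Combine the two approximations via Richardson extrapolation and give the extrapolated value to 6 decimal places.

1.261406

r = 2, so 2^r = 4.
4*1.4255398847 = 5.7021595388; subtract 1.9179400634 → 3.7842194754
Denominator 4 − 1 = 3.
Result: 1.2614064918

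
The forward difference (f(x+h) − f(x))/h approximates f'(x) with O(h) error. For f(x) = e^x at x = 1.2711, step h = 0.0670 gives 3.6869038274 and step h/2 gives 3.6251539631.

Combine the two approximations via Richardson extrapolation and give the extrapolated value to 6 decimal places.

Error is O(h^1); halving h shrinks it by 2^1 = 2.
Weighted: 7.2503079262 − 3.6869038274 = 3.5634040988
Denominator 2 − 1 = 1.
R = 3.5634040988/1 = 3.5634040988
Gap between inputs: 6.175e-02; correction applied: −0.0617498643.

3.563404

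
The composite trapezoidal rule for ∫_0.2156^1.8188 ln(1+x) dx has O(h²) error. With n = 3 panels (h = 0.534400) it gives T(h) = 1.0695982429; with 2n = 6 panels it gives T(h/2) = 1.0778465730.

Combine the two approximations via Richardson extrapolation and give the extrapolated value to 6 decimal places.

1.080596

r = 2: numerator weight 4, denominator 3.
Weighted: 4.3113862920 − 1.0695982429 = 3.2417880491
(4 × 1.0778465730 − 1.0695982429)/(4 − 1) = 1.0805960164
Correction |R − A(h/2)| = 2.749e-03; gap |A(h/2) − A(h)| = 8.248e-03.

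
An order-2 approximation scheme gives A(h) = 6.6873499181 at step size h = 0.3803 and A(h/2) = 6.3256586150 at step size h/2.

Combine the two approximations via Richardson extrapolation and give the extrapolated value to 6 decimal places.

6.205095

r = 2, so 2^r = 4.
2^2 × A(h/2) = 25.3026344600; minus A(h) gives 18.6152845419.
Divide by 2^2 − 1 = 3.
R = 18.6152845419/3 = 6.2050948473
Gap between inputs: 3.617e-01; correction applied: −0.1205637677.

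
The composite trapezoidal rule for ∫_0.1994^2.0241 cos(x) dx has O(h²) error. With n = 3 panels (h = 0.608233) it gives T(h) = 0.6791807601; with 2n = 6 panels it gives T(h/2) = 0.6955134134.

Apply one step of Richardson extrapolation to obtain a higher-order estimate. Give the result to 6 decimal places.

0.700958

r = 2: numerator weight 4, denominator 3.
2^2·A(h/2) = 2.7820536536; minus A(h) gives 2.1028728935.
(4·0.6955134134 − 0.6791807601)/(4 − 1) = 0.7009576312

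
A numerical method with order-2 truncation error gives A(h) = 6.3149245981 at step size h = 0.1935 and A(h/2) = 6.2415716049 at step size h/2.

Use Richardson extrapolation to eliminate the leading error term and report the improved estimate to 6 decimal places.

6.217121

Method order is 2; weight 2^2 = 4.
Difference of the inputs: 6.2415716049 − 6.3149245981 = -0.0733529932
Correction (A(h/2) − A(h))/(4 − 1) = (-0.0733529932)/3 = -0.0244509977
R = A(h/2) + (A(h/2) − A(h))/3 = 6.2415716049 − 0.0244509977 = 6.2171206072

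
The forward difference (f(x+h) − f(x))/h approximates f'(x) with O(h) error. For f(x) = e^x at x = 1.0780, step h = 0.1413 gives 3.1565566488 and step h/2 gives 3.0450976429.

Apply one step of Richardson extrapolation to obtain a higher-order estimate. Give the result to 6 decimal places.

r = 1: numerator weight 2, denominator 1.
Difference of the inputs: 3.0450976429 − 3.1565566488 = -0.1114590059
Divide by 2^1 − 1 = 1: (-0.1114590059)/1 = -0.1114590059
R = 3.0450976429 − 0.1114590059 = 2.9336386370

2.933639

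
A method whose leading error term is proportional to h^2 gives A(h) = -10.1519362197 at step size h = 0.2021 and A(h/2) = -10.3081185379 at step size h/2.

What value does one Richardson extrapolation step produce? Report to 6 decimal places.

-10.360179

Method order is 2; weight 2^2 = 4.
Top: 4(-10.3081185379) − (-10.1519362197) = -31.0805379319
Extrapolated: (-31.0805379319) / 3 = -10.3601793106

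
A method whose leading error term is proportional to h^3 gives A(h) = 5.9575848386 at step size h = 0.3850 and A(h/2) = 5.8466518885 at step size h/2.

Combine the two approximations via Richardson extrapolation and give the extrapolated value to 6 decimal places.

The method has order 3: 2^3 = 8.
8*5.8466518885 = 46.7732151080; 46.7732151080 − 5.9575848386 = 40.8156302694
Denominator 8 − 1 = 7.
R = 40.8156302694/7 = 5.8308043242

5.830804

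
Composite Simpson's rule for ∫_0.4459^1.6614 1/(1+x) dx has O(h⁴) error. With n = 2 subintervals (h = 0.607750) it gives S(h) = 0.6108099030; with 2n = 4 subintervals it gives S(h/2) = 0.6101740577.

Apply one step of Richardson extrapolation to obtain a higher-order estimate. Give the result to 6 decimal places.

Leading term ∝ h^4; use weight 16 = 2^4.
16×0.6101740577 = 9.7627849232; subtract 0.6108099030 → 9.1519750202
(16×0.6101740577 − 0.6108099030)/(16 − 1) = 0.6101316680
Shift from A(h/2): −0.0000423897.

0.610132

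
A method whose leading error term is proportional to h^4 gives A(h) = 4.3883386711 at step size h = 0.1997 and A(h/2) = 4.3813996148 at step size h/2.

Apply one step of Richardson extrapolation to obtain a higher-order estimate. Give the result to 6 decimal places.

4.380937

r = 4, so 2^r = 16.
Difference of the inputs: 4.3813996148 − 4.3883386711 = -0.0069390563
Divide by 2^4 − 1 = 15: (-0.0069390563)/15 = -0.0004626038
R = A(h/2) + (A(h/2) − A(h))/15 = 4.3813996148 − 0.0004626038 = 4.3809370110
Shift from A(h/2): −0.0004626038.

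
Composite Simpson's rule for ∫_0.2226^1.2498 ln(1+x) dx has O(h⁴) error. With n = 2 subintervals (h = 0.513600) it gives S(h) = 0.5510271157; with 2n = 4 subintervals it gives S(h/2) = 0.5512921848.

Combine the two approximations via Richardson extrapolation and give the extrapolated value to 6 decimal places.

0.551310

Method order is 4; weight 2^4 = 16.
16 × 0.5512921848 − 0.5510271157 = 8.2696478411
Extrapolated: 8.2696478411 / 15 = 0.5513098561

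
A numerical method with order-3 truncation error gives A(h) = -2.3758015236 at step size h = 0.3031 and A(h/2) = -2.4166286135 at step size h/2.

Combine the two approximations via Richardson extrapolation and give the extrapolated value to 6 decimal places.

r = 3: numerator weight 8, denominator 7.
A(h/2) − A(h) = -2.4166286135 − (-2.3758015236) = -0.0408270899
Divide by 2^3 − 1 = 7: (-0.0408270899)/7 = -0.0058324414
R = A(h/2) + (A(h/2) − A(h))/7 = -2.4166286135 − 0.0058324414 = -2.4224610549

-2.422461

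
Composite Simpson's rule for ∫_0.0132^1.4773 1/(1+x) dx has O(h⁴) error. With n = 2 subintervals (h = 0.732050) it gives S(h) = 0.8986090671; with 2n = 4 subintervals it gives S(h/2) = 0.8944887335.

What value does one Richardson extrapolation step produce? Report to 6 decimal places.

0.894214

r = 4: numerator weight 16, denominator 15.
Top: 16(0.8944887335) − (0.8986090671) = 13.4132106689
Divide by 2^4 − 1 = 15.
Extrapolated: 13.4132106689 / 15 = 0.8942140446
Shift from A(h/2): −0.0002746889.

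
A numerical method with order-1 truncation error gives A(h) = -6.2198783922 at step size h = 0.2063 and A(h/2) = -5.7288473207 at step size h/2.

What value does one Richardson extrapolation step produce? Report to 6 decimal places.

-5.237816

The method has order 1: 2^1 = 2.
Numerator 2·A(h/2) − A(h) = 2·(-5.7288473207) − (-6.2198783922) = -5.2378162492
Denominator 2 − 1 = 1.
(-5.2378162492) ÷ 1 = -5.2378162492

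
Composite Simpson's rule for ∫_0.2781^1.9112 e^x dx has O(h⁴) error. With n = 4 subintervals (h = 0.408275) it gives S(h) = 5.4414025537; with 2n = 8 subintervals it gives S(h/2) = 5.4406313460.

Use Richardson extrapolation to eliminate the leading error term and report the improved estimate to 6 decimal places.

Error is O(h^4); halving h shrinks it by 2^4 = 16.
Weighted: 87.0501015360 − 5.4414025537 = 81.6086989823
Divide by 2^4 − 1 = 15.
Extrapolated: 81.6086989823 / 15 = 5.4405799322
Correction |R − A(h/2)| = 5.141e-05; gap |A(h/2) − A(h)| = 7.712e-04.

5.440580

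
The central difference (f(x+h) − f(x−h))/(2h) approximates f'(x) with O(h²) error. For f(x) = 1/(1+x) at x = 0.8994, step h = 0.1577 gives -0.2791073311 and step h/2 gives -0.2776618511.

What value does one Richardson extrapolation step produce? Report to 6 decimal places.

Order 2 gives 2^r = 4 and 2^r − 1 = 3.
Top: 4(-0.2776618511) − (-0.2791073311) = -0.8315400733
Divide by 2^2 − 1 = 3.
Result: -0.2771800244

-0.277180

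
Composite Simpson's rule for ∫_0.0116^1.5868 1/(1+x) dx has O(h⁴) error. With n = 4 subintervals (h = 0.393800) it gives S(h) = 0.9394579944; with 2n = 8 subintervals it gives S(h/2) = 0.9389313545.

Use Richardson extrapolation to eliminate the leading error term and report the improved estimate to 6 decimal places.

r = 4, so 2^r = 16.
16·0.9389313545 = 15.0229016720; 15.0229016720 − 0.9394579944 = 14.0834436776
Denominator 16 − 1 = 15.
Extrapolated: 14.0834436776 / 15 = 0.9388962452

0.938896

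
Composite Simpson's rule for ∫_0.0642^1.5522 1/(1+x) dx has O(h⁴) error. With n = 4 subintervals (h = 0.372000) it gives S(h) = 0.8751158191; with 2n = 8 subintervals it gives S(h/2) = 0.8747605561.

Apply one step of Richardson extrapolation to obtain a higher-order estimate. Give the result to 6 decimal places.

0.874737

r = 4, so 2^r = 16.
A(h/2) − A(h) = 0.8747605561 − 0.8751158191 = -0.0003552630
Correction (A(h/2) − A(h))/(16 − 1) = (-0.0003552630)/15 = -0.0000236842
R = A(h/2) + (A(h/2) − A(h))/15 = 0.8747605561 − 0.0000236842 = 0.8747368719
Gap between inputs: 3.553e-04; correction applied: −0.0000236842.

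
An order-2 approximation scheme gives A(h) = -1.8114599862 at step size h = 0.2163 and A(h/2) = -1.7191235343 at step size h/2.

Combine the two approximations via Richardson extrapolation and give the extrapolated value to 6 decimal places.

-1.688345

Order 2 gives 2^r = 4 and 2^r − 1 = 3.
2^2*A(h/2) = -6.8764941372; minus A(h) gives -5.0650341510.
Extrapolated: (-5.0650341510) / 3 = -1.6883447170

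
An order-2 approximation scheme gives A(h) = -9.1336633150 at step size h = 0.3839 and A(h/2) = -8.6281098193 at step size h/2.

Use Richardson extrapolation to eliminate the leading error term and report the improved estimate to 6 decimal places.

-8.459592

Order 2 gives 2^r = 4 and 2^r − 1 = 3.
Numerator 4×A(h/2) − A(h) = 4×(-8.6281098193) − (-9.1336633150) = -25.3787759622
Divide by 2^2 − 1 = 3.
Extrapolated: (-25.3787759622) / 3 = -8.4595919874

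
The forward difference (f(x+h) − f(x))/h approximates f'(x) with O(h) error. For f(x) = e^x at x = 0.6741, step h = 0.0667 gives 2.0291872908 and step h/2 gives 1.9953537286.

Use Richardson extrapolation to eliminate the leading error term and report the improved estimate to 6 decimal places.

1.961520

Leading term ∝ h^1; use weight 2 = 2^1.
2×1.9953537286 = 3.9907074572; 3.9907074572 − 2.0291872908 = 1.9615201664
Denominator 2 − 1 = 1.
Extrapolated: 1.9615201664 / 1 = 1.9615201664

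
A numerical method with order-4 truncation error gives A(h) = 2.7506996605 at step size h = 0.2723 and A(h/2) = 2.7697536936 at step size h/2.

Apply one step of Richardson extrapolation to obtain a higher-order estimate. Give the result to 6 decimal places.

With r = 4 the leading error scales as h^4, so the weight is 2^4 = 16.
16·2.7697536936 − 2.7506996605 = 41.5653594371
(16·2.7697536936 − 2.7506996605)/(16 − 1) = 2.7710239625

2.771024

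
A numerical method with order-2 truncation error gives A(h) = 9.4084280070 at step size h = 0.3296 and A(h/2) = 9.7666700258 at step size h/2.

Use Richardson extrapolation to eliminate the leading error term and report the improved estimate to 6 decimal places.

With r = 2 the leading error scales as h^2, so the weight is 2^2 = 4.
A(h/2) − A(h) = 9.7666700258 − 9.4084280070 = 0.3582420188
Correction (A(h/2) − A(h))/(4 − 1) = 0.3582420188/3 = 0.1194140063
R = A(h/2) + (A(h/2) − A(h))/3 = 9.7666700258 + 0.1194140063 = 9.8860840321

9.886084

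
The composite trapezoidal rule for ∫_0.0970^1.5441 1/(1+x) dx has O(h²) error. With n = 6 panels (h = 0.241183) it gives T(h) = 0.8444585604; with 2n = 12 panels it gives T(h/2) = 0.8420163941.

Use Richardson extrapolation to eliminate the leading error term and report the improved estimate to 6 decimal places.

0.841202

r = 2: numerator weight 4, denominator 3.
4×0.8420163941 − 0.8444585604 = 2.5236070160
Divide by 2^2 − 1 = 3.
So the Richardson estimate is 0.8412023387.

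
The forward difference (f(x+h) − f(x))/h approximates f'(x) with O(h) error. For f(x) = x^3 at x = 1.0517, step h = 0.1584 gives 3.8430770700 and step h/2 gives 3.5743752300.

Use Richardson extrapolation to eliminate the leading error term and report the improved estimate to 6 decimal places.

Error is O(h^1); halving h shrinks it by 2^1 = 2.
2^1×A(h/2) = 7.1487504600; minus A(h) gives 3.3056733900.
Denominator 2 − 1 = 1.
3.3056733900 ÷ 1 = 3.3056733900

3.305673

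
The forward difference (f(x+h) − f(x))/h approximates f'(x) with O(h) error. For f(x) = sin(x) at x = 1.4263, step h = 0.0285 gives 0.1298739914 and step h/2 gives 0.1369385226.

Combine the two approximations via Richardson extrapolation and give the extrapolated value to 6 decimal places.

0.144003

Leading term ∝ h^1; use weight 2 = 2^1.
2*0.1369385226 = 0.2738770452; 0.2738770452 − 0.1298739914 = 0.1440030538
R = 0.1440030538/1 = 0.1440030538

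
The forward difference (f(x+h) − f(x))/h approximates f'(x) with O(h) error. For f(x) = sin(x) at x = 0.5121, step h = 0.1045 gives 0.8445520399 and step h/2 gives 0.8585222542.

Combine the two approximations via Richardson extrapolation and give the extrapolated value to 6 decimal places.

0.872492

The method has order 1: 2^1 = 2.
Weighted: 1.7170445084 − 0.8445520399 = 0.8724924685
Divide by 2^1 − 1 = 1.
Extrapolated: 0.8724924685 / 1 = 0.8724924685
Shift from A(h/2): +0.0139702143.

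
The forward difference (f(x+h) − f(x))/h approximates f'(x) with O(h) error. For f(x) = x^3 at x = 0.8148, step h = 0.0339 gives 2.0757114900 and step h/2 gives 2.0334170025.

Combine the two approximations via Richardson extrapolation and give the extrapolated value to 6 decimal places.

Error is O(h^1); halving h shrinks it by 2^1 = 2.
A(h/2) − A(h) = 2.0334170025 − 2.0757114900 = -0.0422944875
Correction (A(h/2) − A(h))/(2 − 1) = (-0.0422944875)/1 = -0.0422944875
R = A(h/2) + (A(h/2) − A(h))/1 = 2.0334170025 − 0.0422944875 = 1.9911225150

1.991123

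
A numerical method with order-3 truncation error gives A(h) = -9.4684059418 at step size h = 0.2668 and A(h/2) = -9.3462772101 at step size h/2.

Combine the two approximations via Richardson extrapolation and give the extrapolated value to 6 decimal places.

-9.328830

Order 3 gives 2^r = 8 and 2^r − 1 = 7.
8 × (-9.3462772101) = -74.7702176808; (-74.7702176808) − (-9.4684059418) = -65.3018117390
R = (-65.3018117390)/7 = -9.3288302484
Correction |R − A(h/2)| = 1.745e-02; gap |A(h/2) − A(h)| = 1.221e-01.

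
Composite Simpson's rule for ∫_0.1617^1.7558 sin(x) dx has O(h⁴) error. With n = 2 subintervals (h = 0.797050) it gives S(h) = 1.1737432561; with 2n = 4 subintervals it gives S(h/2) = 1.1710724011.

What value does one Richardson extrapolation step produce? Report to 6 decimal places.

Error is O(h^4); halving h shrinks it by 2^4 = 16.
16·1.1710724011 = 18.7371584176; subtract 1.1737432561 → 17.5634151615
Divide by 2^4 − 1 = 15.
So the Richardson estimate is 1.1708943441.
Shift from A(h/2): −0.0001780570.

1.170894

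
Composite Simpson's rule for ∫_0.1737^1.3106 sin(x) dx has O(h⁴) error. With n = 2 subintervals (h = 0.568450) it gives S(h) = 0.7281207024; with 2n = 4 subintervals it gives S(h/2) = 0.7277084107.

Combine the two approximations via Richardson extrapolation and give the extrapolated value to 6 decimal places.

0.727681

r = 4: numerator weight 16, denominator 15.
Weighted: 11.6433345712 − 0.7281207024 = 10.9152138688
Denominator 16 − 1 = 15.
So the Richardson estimate is 0.7276809246.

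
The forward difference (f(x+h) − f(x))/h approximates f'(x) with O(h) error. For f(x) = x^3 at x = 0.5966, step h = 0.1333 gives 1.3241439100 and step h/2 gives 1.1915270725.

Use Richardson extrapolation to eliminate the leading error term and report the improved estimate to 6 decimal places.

1.058910

r = 1: numerator weight 2, denominator 1.
Top: 2(1.1915270725) − (1.3241439100) = 1.0589102350
Divide by 2^1 − 1 = 1.
(2 × 1.1915270725 − 1.3241439100)/(2 − 1) = 1.0589102350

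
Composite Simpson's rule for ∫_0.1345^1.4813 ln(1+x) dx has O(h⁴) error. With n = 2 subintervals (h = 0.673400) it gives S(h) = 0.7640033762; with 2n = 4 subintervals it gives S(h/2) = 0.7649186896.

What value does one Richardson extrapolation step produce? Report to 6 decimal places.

0.764980

With r = 4 the leading error scales as h^4, so the weight is 2^4 = 16.
Top: 16(0.7649186896) − (0.7640033762) = 11.4746956574
(16·0.7649186896 − 0.7640033762)/(16 − 1) = 0.7649797105
Gap between inputs: 9.153e-04; correction applied: +0.0000610209.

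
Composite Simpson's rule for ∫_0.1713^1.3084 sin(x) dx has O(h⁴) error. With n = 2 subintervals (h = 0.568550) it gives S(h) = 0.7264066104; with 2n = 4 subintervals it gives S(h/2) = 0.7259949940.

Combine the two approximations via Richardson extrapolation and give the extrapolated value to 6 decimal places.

0.725968

Error is O(h^4); halving h shrinks it by 2^4 = 16.
16*0.7259949940 = 11.6159199040; 11.6159199040 − 0.7264066104 = 10.8895132936
10.8895132936 ÷ 15 = 0.7259675529
Shift from A(h/2): −0.0000274411.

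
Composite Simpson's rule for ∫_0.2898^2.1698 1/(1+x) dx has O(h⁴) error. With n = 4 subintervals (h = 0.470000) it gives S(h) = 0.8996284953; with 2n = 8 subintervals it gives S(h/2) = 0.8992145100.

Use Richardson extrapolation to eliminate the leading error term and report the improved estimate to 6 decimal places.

0.899187

Error is O(h^4); halving h shrinks it by 2^4 = 16.
16 × 0.8992145100 = 14.3874321600; subtract 0.8996284953 → 13.4878036647
(16 × 0.8992145100 − 0.8996284953)/(16 − 1) = 0.8991869110
Correction |R − A(h/2)| = 2.760e-05; gap |A(h/2) − A(h)| = 4.140e-04.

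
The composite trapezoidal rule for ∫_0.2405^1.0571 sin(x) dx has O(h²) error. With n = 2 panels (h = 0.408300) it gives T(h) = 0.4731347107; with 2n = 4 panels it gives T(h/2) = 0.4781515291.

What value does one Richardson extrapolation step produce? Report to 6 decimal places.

0.479824

r = 2: numerator weight 4, denominator 3.
2^2×A(h/2) = 1.9126061164; minus A(h) gives 1.4394714057.
Denominator 4 − 1 = 3.
Extrapolated: 1.4394714057 / 3 = 0.4798238019
Shift from A(h/2): +0.0016722728.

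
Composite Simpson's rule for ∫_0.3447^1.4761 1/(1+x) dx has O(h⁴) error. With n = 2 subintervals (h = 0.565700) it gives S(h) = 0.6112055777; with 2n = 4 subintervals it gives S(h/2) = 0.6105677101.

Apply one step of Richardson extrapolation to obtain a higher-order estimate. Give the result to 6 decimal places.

The method has order 4: 2^4 = 16.
16 × 0.6105677101 = 9.7690833616; 9.7690833616 − 0.6112055777 = 9.1578777839
Divide by 2^4 − 1 = 15.
So the Richardson estimate is 0.6105251856.
Correction |R − A(h/2)| = 4.252e-05; gap |A(h/2) − A(h)| = 6.379e-04.

0.610525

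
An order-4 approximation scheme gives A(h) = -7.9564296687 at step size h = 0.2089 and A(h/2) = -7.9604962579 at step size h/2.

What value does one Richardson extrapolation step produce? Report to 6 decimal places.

Leading term ∝ h^4; use weight 16 = 2^4.
16·(-7.9604962579) = -127.3679401264; (-127.3679401264) − (-7.9564296687) = -119.4115104577
R = (-119.4115104577)/15 = -7.9607673638
Gap between inputs: 4.067e-03; correction applied: −0.0002711059.

-7.960767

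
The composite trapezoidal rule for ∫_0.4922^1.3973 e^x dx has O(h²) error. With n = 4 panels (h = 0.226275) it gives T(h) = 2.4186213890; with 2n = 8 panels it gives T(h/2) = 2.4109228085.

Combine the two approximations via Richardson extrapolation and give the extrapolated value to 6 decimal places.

2.408357

r = 2, so 2^r = 4.
Weighted: 9.6436912340 − 2.4186213890 = 7.2250698450
(4*2.4109228085 − 2.4186213890)/(4 − 1) = 2.4083566150
Gap between inputs: 7.699e-03; correction applied: −0.0025661935.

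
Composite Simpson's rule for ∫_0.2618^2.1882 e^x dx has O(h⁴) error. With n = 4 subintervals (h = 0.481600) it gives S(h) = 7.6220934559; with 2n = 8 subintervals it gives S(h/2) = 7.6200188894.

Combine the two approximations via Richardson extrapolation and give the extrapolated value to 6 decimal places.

7.619881

Leading term ∝ h^4; use weight 16 = 2^4.
Numerator 16*A(h/2) − A(h) = 16*7.6200188894 − 7.6220934559 = 114.2982087745
Divide by 2^4 − 1 = 15.
R = 114.2982087745/15 = 7.6198805850
Gap between inputs: 2.075e-03; correction applied: −0.0001383044.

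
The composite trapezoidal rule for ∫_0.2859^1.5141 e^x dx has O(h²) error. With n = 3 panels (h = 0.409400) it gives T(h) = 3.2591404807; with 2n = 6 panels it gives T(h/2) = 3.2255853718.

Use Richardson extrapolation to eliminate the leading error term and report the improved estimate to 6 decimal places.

Error is O(h^2); halving h shrinks it by 2^2 = 4.
Weighted: 12.9023414872 − 3.2591404807 = 9.6432010065
Denominator 4 − 1 = 3.
9.6432010065 ÷ 3 = 3.2144003355

3.214400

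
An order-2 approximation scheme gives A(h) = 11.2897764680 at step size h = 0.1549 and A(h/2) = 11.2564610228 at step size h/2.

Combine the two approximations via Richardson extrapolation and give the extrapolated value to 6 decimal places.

r = 2: numerator weight 4, denominator 3.
4*11.2564610228 = 45.0258440912; subtract 11.2897764680 → 33.7360676232
Denominator 4 − 1 = 3.
So the Richardson estimate is 11.2453558744.

11.245356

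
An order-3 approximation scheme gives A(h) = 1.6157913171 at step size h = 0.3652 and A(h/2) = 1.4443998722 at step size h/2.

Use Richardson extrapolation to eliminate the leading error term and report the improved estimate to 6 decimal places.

With r = 3 the leading error scales as h^3, so the weight is 2^3 = 8.
8*1.4443998722 − 1.6157913171 = 9.9394076605
Extrapolated: 9.9394076605 / 7 = 1.4199153801
Shift from A(h/2): −0.0244844921.

1.419915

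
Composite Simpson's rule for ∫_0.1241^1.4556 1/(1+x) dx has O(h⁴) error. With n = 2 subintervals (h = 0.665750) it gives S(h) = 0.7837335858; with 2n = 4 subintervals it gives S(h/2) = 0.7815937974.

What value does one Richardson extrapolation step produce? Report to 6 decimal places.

0.781451

With r = 4 the leading error scales as h^4, so the weight is 2^4 = 16.
16*0.7815937974 = 12.5055007584; subtract 0.7837335858 → 11.7217671726
Denominator 16 − 1 = 15.
11.7217671726 ÷ 15 = 0.7814511448
Gap between inputs: 2.140e-03; correction applied: −0.0001426526.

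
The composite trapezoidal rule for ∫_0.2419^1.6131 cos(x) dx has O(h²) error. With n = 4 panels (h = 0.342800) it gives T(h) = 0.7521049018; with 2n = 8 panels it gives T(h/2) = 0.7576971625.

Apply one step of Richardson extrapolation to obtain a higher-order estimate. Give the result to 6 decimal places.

0.759561

Leading term ∝ h^2; use weight 4 = 2^2.
Numerator 4 × A(h/2) − A(h) = 4 × 0.7576971625 − 0.7521049018 = 2.2786837482
(4 × 0.7576971625 − 0.7521049018)/(4 − 1) = 0.7595612494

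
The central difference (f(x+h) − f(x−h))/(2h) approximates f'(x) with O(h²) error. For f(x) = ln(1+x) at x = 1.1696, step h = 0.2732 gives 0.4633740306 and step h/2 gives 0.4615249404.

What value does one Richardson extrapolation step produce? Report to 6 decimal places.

Order 2 gives 2^r = 4 and 2^r − 1 = 3.
Weighted: 1.8460997616 − 0.4633740306 = 1.3827257310
1.3827257310 ÷ 3 = 0.4609085770
Shift from A(h/2): −0.0006163634.

0.460909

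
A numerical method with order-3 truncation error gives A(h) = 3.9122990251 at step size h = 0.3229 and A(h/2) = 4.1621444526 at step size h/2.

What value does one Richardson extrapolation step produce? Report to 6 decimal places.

Leading term ∝ h^3; use weight 8 = 2^3.
8·4.1621444526 = 33.2971556208; 33.2971556208 − 3.9122990251 = 29.3848565957
Divide by 2^3 − 1 = 7.
Result: 4.1978366565
Shift from A(h/2): +0.0356922039.

4.197837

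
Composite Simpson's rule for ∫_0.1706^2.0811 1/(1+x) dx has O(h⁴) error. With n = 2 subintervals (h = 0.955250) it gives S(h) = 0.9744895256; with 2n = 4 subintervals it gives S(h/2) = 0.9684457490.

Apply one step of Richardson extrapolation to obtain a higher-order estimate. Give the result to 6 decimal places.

Error is O(h^4); halving h shrinks it by 2^4 = 16.
Weighted: 15.4951319840 − 0.9744895256 = 14.5206424584
14.5206424584 ÷ 15 = 0.9680428306
Correction |R − A(h/2)| = 4.029e-04; gap |A(h/2) − A(h)| = 6.044e-03.

0.968043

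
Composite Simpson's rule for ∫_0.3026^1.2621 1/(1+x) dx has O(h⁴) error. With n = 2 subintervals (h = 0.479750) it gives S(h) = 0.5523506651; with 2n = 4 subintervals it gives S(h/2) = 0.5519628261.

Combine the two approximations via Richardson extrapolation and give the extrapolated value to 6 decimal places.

Order 4 gives 2^r = 16 and 2^r − 1 = 15.
Top: 16(0.5519628261) − (0.5523506651) = 8.2790545525
Denominator 16 − 1 = 15.
So the Richardson estimate is 0.5519369702.
Gap between inputs: 3.878e-04; correction applied: −0.0000258559.

0.551937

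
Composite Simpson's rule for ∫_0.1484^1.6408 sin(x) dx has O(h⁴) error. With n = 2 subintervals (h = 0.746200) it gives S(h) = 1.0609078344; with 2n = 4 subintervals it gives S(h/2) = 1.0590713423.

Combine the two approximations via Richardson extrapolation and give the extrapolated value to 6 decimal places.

The method has order 4: 2^4 = 16.
16×1.0590713423 − 1.0609078344 = 15.8842336424
Divide by 2^4 − 1 = 15.
Result: 1.0589489095
Correction |R − A(h/2)| = 1.224e-04; gap |A(h/2) − A(h)| = 1.836e-03.

1.058949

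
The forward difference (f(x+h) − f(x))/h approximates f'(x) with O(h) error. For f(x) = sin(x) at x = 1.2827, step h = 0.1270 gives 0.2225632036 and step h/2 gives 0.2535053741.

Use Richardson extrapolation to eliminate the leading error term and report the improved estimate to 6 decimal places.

r = 1: numerator weight 2, denominator 1.
Weighted: 0.5070107482 − 0.2225632036 = 0.2844475446
R = 0.2844475446/1 = 0.2844475446

0.284448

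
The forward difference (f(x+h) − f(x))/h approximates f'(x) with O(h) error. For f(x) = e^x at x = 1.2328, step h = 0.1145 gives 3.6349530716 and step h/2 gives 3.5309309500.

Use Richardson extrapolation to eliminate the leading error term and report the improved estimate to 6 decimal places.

3.426909

r = 1: numerator weight 2, denominator 1.
Difference of the inputs: 3.5309309500 − 3.6349530716 = -0.1040221216
Correction (A(h/2) − A(h))/(2 − 1) = (-0.1040221216)/1 = -0.1040221216
R = 3.5309309500 − 0.1040221216 = 3.4269088284
Correction |R − A(h/2)| = 1.040e-01; gap |A(h/2) − A(h)| = 1.040e-01.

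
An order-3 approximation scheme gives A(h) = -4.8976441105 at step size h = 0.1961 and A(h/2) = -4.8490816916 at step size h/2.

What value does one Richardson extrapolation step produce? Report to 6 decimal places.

-4.842144

With r = 3 the leading error scales as h^3, so the weight is 2^3 = 8.
Numerator 8*A(h/2) − A(h) = 8*(-4.8490816916) − (-4.8976441105) = -33.8950094223
Divide by 2^3 − 1 = 7.
Result: -4.8421442032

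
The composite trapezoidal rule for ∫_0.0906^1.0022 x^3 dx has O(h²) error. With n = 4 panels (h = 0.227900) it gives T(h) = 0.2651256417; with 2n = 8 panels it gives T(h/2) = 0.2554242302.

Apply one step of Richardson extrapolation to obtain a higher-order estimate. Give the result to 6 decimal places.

0.252190

The method has order 2: 2^2 = 4.
Weighted: 1.0216969208 − 0.2651256417 = 0.7565712791
Extrapolated: 0.7565712791 / 3 = 0.2521904264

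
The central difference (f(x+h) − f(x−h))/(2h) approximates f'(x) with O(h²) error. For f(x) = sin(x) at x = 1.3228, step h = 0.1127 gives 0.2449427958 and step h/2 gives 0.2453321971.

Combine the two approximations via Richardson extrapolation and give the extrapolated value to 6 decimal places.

0.245462

Error is O(h^2); halving h shrinks it by 2^2 = 4.
Top: 4(0.2453321971) − (0.2449427958) = 0.7363859926
Denominator 4 − 1 = 3.
(4*0.2453321971 − 0.2449427958)/(4 − 1) = 0.2454619975
Gap between inputs: 3.894e-04; correction applied: +0.0001298004.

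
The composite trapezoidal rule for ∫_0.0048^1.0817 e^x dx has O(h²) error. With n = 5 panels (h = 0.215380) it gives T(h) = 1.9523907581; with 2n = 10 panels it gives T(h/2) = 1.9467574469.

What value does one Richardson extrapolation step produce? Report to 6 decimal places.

r = 2: numerator weight 4, denominator 3.
4×1.9467574469 = 7.7870297876; 7.7870297876 − 1.9523907581 = 5.8346390295
R = 5.8346390295/3 = 1.9448796765
Shift from A(h/2): −0.0018777704.

1.944880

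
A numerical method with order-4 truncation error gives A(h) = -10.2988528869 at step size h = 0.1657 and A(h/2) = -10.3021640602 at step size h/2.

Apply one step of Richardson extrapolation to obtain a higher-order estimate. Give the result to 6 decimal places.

r = 4, so 2^r = 16.
16 × (-10.3021640602) − (-10.2988528869) = -154.5357720763
Divide by 2^4 − 1 = 15.
Extrapolated: (-154.5357720763) / 15 = -10.3023848051
Shift from A(h/2): −0.0002207449.

-10.302385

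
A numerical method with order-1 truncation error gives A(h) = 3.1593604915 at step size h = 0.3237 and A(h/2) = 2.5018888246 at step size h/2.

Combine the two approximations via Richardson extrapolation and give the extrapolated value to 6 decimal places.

Error is O(h^1); halving h shrinks it by 2^1 = 2.
2·2.5018888246 = 5.0037776492; 5.0037776492 − 3.1593604915 = 1.8444171577
1.8444171577 ÷ 1 = 1.8444171577

1.844417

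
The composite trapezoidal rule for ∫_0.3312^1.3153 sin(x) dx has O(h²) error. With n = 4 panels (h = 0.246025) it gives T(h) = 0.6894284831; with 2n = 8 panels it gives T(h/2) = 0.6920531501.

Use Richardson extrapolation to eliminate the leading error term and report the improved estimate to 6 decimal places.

Method order is 2; weight 2^2 = 4.
Numerator 4·A(h/2) − A(h) = 4·0.6920531501 − 0.6894284831 = 2.0787841173
Divide by 2^2 − 1 = 3.
2.0787841173 ÷ 3 = 0.6929280391
Shift from A(h/2): +0.0008748890.

0.692928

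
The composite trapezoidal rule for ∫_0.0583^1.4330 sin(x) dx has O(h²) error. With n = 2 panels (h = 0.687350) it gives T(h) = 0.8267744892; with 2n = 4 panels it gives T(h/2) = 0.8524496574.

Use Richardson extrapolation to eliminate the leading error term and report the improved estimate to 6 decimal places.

0.861008

With r = 2 the leading error scales as h^2, so the weight is 2^2 = 4.
Numerator 4 × A(h/2) − A(h) = 4 × 0.8524496574 − 0.8267744892 = 2.5830241404
R = 2.5830241404/3 = 0.8610080468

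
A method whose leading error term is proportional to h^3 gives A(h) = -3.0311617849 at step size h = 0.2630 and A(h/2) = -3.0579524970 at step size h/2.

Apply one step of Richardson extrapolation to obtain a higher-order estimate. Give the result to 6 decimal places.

r = 3, so 2^r = 8.
8 × (-3.0579524970) = -24.4636199760; (-24.4636199760) − (-3.0311617849) = -21.4324581911
Divide by 2^3 − 1 = 7.
(8 × (-3.0579524970) − (-3.0311617849))/(8 − 1) = -3.0617797416
Gap between inputs: 2.679e-02; correction applied: −0.0038272446.

-3.061780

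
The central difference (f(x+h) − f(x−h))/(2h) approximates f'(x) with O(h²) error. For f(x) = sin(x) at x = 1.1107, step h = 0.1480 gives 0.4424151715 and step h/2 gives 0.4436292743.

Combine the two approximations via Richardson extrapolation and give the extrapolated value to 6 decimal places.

Leading term ∝ h^2; use weight 4 = 2^2.
4*0.4436292743 − 0.4424151715 = 1.3321019257
(4*0.4436292743 − 0.4424151715)/(4 − 1) = 0.4440339752

0.444034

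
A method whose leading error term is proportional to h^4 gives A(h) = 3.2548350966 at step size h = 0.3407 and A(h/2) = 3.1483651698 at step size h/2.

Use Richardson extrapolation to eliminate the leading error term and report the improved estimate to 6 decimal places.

3.141267

With r = 4 the leading error scales as h^4, so the weight is 2^4 = 16.
16 × 3.1483651698 − 3.2548350966 = 47.1190076202
(16 × 3.1483651698 − 3.2548350966)/(16 − 1) = 3.1412671747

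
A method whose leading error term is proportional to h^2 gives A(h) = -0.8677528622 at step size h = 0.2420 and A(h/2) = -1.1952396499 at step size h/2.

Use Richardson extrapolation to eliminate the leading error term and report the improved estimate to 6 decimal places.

-1.304402

Leading term ∝ h^2; use weight 4 = 2^2.
4×(-1.1952396499) − (-0.8677528622) = -3.9132057374
(-3.9132057374) ÷ 3 = -1.3044019125
Correction |R − A(h/2)| = 1.092e-01; gap |A(h/2) − A(h)| = 3.275e-01.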